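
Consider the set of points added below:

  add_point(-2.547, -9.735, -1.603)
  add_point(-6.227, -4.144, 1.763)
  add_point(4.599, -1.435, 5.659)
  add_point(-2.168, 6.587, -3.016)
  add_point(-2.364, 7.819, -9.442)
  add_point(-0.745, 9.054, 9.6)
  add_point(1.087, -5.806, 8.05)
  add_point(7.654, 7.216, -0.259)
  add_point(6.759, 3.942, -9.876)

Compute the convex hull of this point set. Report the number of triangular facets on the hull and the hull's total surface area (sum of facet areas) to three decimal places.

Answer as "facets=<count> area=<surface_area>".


facets=12 area=822.485

Hull vertices (8/9): indices [0, 1, 2, 4, 5, 6, 7, 8].

Per-facet area ½‖(b−a)×(c−a)‖:
  f1: (p6, p5, p1) → 72.2817
  f2: (p4, p5, p1) → 129.4322
  f3: (p4, p5, p7) → 88.9358
  f4: (p4, p8, p7) → 50.4073
  f5: (p2, p5, p7) → 62.7669
  f6: (p2, p6, p5) → 36.7914
  f7: (p2, p8, p7) → 54.1494
  f8: (p0, p6, p1) → 35.8821
  f9: (p0, p4, p1) → 62.6392
  f10: (p0, p4, p8) → 90.0306
  f11: (p0, p2, p8) → 105.7033
  f12: (p0, p2, p6) → 33.4647
Σ area = 822.485

Check V−E+F: 8 − 18 + 12 = 2.


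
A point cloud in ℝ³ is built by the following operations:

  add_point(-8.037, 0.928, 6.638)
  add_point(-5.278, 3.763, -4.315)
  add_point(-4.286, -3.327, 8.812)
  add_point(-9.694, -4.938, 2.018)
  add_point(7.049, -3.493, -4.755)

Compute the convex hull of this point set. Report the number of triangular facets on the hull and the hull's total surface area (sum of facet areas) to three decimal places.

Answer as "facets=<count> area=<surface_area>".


Hull vertices (5/5): indices [0, 1, 2, 3, 4].

Facet areas (half cross-product norm):
  f1: (p1, p4, p3) → 83.1826
  f2: (p2, p4, p3) → 76.5032
  f3: (p0, p1, p3) → 42.0393
  f4: (p0, p2, p3) → 22.8201
  f5: (p0, p1, p4) → 82.8264
  f6: (p0, p2, p4) → 53.2585
Σ area = 360.630

Euler: V−E+F = 5−9+6 = 2.

facets=6 area=360.630


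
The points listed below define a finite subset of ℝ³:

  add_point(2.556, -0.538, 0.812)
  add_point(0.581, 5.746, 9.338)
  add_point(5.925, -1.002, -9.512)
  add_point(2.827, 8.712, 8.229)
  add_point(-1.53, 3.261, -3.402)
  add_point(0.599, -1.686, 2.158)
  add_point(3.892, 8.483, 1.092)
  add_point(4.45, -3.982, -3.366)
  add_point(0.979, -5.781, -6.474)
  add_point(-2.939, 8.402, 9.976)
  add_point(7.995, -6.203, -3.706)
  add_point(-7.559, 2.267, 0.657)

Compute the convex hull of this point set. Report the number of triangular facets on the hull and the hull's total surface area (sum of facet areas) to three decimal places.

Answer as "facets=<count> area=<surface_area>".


Extreme-point indices: [1, 2, 3, 4, 5, 6, 8, 9, 10, 11] — 10 of 12 on the boundary.

Facet areas (half cross-product norm):
  f1: (p8, p2, p11) → 50.0261
  f2: (p8, p2, p10) → 25.6740
  f3: (p1, p3, p10) → 37.1686
  f4: (p6, p3, p10) → 53.7525
  f5: (p6, p2, p10) → 57.8147
  f6: (p5, p1, p10) → 38.5536
  f7: (p5, p8, p11) → 43.8153
  f8: (p5, p8, p10) → 34.7738
  f9: (p9, p1, p3) → 8.6408
  f10: (p9, p6, p11) → 62.7317
  f11: (p9, p6, p3) → 19.7064
  f12: (p9, p5, p11) → 53.7593
  f13: (p9, p5, p1) → 19.5279
  f14: (p4, p2, p11) → 20.5313
  f15: (p4, p6, p11) → 30.6207
  f16: (p4, p6, p2) → 45.9666
Σ area = 603.063

Check V−E+F: 10 − 24 + 16 = 2.

facets=16 area=603.063


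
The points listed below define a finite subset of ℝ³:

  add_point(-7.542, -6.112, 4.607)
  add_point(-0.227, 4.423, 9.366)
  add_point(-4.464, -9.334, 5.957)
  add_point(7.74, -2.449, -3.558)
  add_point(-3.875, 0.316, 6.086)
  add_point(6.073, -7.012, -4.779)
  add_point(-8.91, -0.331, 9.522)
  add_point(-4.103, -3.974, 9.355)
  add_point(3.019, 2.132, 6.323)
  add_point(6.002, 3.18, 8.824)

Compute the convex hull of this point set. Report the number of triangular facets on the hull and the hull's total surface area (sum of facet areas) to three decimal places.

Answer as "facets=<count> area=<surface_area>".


facets=14 area=530.555

9 of the 10 inputs are extreme points: [0, 1, 2, 3, 4, 5, 6, 7, 9].

Per-facet area ½‖(b−a)×(c−a)‖:
  f1: (p0, p2, p6) → 16.0173
  f2: (p4, p1, p6) → 18.9932
  f3: (p4, p1, p3) → 49.0968
  f4: (p4, p0, p6) → 21.4034
  f5: (p4, p0, p3) → 57.6727
  f6: (p7, p2, p6) → 16.8376
  f7: (p7, p1, p6) → 27.2531
  f8: (p5, p0, p3) → 41.3247
  f9: (p5, p0, p2) → 35.0464
  f10: (p9, p1, p3) → 41.9496
  f11: (p9, p7, p1) → 28.6719
  f12: (p9, p5, p3) → 28.6386
  f13: (p9, p7, p2) → 33.8753
  f14: (p9, p5, p2) → 113.7747
Σ area = 530.555

Euler characteristic 9−21+14 = 2 ✓


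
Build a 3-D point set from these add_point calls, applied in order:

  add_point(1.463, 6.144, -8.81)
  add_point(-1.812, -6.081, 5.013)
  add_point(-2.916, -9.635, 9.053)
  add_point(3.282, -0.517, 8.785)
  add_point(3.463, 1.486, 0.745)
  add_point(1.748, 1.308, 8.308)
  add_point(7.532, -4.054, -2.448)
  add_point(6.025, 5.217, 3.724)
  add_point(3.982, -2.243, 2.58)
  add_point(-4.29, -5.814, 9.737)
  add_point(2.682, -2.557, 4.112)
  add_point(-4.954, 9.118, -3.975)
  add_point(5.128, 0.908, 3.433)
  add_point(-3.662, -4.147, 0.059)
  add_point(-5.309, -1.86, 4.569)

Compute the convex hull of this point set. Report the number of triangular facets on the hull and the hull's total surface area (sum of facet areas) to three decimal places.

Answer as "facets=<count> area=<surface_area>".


facets=16 area=679.931

Points on the hull: [0, 2, 3, 5, 6, 7, 9, 11, 13, 14] (10 of 15).

Per-facet area ½‖(b−a)×(c−a)‖:
  f1: (p9, p11, p14) → 14.1102
  f2: (p13, p11, p14) → 36.3335
  f3: (p5, p9, p11) → 73.8937
  f4: (p5, p7, p11) → 51.5585
  f5: (p0, p13, p6) → 72.8954
  f6: (p0, p13, p11) → 57.9550
  f7: (p0, p7, p6) → 68.4678
  f8: (p0, p7, p11) → 55.4652
  f9: (p2, p13, p6) → 60.1369
  f10: (p2, p9, p14) → 11.9084
  f11: (p2, p13, p14) → 24.6886
  f12: (p3, p5, p7) → 8.8750
  f13: (p3, p7, p6) → 44.7841
  f14: (p3, p2, p6) → 69.0230
  f15: (p3, p5, p9) → 11.2684
  f16: (p3, p2, p9) → 18.5669
Σ area = 679.931

Check V−E+F: 10 − 24 + 16 = 2.


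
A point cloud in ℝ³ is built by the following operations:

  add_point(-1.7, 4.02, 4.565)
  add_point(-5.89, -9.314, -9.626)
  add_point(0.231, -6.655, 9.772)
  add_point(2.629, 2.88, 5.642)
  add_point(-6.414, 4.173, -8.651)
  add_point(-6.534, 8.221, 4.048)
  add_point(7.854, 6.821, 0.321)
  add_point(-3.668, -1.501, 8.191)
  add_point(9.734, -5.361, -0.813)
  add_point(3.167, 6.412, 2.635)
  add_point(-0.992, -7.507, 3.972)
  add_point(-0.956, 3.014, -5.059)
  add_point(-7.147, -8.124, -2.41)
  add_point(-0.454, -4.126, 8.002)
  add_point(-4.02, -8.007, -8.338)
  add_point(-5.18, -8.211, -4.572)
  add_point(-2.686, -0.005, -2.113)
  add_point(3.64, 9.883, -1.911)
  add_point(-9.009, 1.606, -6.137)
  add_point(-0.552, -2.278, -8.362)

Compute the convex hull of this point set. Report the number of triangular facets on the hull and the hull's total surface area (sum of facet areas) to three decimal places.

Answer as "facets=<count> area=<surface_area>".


14 of the 20 inputs are extreme points: [1, 2, 3, 4, 5, 6, 7, 8, 9, 10, 12, 17, 18, 19].

Triangle areas on the boundary:
  f1: (p6, p2, p8) → 88.1219
  f2: (p6, p19, p8) → 77.5612
  f3: (p6, p19, p17) → 40.6929
  f4: (p4, p19, p17) → 57.1083
  f5: (p4, p5, p18) → 27.4444
  f6: (p4, p5, p17) → 71.1801
  f7: (p1, p4, p18) → 25.7292
  f8: (p1, p4, p19) → 38.2941
  f9: (p1, p19, p8) → 54.5115
  f10: (p3, p6, p2) → 26.9024
  f11: (p3, p7, p2) → 26.8710
  f12: (p3, p7, p5) → 40.6261
  f13: (p12, p1, p18) → 38.7325
  f14: (p12, p5, p18) → 64.6816
  f15: (p12, p7, p5) → 70.8415
  f16: (p12, p7, p2) → 43.1205
  f17: (p10, p2, p8) → 35.1711
  f18: (p10, p1, p8) → 86.8453
  f19: (p10, p12, p2) → 14.1569
  f20: (p10, p12, p1) → 26.5758
  f21: (p9, p3, p5) → 23.2251
  f22: (p9, p3, p6) → 10.9558
  f23: (p9, p5, p17) → 28.5083
  f24: (p9, p6, p17) → 13.2765
Σ area = 1031.134

Check V−E+F: 14 − 36 + 24 = 2.

facets=24 area=1031.134


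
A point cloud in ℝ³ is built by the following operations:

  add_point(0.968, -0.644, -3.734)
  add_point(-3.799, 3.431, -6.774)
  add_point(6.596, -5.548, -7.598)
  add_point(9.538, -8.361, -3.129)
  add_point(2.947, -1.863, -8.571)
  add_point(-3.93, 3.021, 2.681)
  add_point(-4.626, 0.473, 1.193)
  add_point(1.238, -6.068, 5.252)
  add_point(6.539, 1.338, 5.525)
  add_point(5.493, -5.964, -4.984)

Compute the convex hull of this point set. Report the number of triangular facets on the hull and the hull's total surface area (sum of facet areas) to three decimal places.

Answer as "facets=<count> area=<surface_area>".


facets=14 area=489.914

Hull vertices (9/10): indices [1, 2, 3, 4, 5, 6, 7, 8, 9].

Facet areas (half cross-product norm):
  f1: (p7, p8, p3) → 53.3298
  f2: (p5, p1, p6) → 12.8069
  f3: (p5, p1, p8) → 50.2733
  f4: (p5, p7, p6) → 14.2991
  f5: (p5, p7, p8) → 44.9637
  f6: (p9, p7, p3) → 27.9983
  f7: (p9, p1, p6) → 54.2738
  f8: (p9, p7, p6) → 52.9384
  f9: (p4, p9, p1) → 20.7603
  f10: (p4, p1, p8) → 64.6224
  f11: (p2, p9, p3) → 7.2139
  f12: (p2, p4, p9) → 7.5651
  f13: (p2, p8, p3) → 40.2988
  f14: (p2, p4, p8) → 38.5702
Σ area = 489.914

Euler characteristic 9−21+14 = 2 ✓


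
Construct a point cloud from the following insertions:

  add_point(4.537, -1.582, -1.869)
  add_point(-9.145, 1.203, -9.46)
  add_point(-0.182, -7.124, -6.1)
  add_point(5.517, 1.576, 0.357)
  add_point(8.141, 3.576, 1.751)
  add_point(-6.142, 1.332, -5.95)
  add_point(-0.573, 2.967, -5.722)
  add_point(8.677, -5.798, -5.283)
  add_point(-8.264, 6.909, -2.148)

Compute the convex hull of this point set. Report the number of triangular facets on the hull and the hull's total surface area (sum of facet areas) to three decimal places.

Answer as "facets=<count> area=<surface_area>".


Extreme-point indices: [0, 1, 2, 3, 4, 6, 7, 8] — 8 of 9 on the boundary.

Per-facet area ½‖(b−a)×(c−a)‖:
  f1: (p2, p7, p1) → 44.6291
  f2: (p8, p2, p1) → 58.6199
  f3: (p6, p7, p1) → 51.0820
  f4: (p6, p4, p7) → 61.8777
  f5: (p6, p8, p1) → 38.2114
  f6: (p6, p8, p4) → 50.3022
  f7: (p0, p4, p7) → 22.8369
  f8: (p0, p2, p7) → 27.2357
  f9: (p3, p8, p2) → 88.5004
  f10: (p3, p0, p2) → 5.7268
  f11: (p3, p8, p4) → 22.5912
  f12: (p3, p0, p4) → 3.8747
Σ area = 475.488

Euler: V−E+F = 8−18+12 = 2.

facets=12 area=475.488


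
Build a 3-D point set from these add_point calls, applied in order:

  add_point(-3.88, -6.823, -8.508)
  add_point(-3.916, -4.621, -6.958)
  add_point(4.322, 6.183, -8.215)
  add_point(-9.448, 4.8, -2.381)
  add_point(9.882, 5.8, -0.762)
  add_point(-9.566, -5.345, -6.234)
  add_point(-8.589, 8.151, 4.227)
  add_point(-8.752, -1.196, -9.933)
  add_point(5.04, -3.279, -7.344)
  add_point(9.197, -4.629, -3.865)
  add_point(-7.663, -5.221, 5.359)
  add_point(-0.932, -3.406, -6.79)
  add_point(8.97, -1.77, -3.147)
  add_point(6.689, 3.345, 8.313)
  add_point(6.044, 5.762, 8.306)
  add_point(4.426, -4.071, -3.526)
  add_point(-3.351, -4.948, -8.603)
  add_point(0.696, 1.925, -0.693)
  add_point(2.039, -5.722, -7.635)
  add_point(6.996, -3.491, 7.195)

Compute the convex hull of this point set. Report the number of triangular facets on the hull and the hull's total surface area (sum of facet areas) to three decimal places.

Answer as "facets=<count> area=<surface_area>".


14 of the 20 inputs are extreme points: [0, 2, 3, 4, 5, 6, 7, 8, 9, 10, 13, 14, 18, 19].

Triangle areas on the boundary:
  f1: (p2, p6, p4) → 83.3244
  f2: (p2, p9, p4) → 49.4167
  f3: (p14, p6, p4) → 75.1067
  f4: (p14, p13, p4) → 12.2616
  f5: (p10, p6, p5) → 78.7437
  f6: (p10, p14, p6) → 100.3466
  f7: (p10, p14, p13) → 20.4466
  f8: (p19, p13, p4) → 34.3043
  f9: (p19, p9, p4) → 57.6044
  f10: (p19, p10, p13) → 51.3533
  f11: (p3, p2, p6) → 54.9106
  f12: (p3, p7, p2) → 68.9681
  f13: (p3, p6, p5) → 27.4104
  f14: (p3, p7, p5) → 27.0956
  f15: (p8, p7, p2) → 65.6881
  f16: (p8, p18, p7) → 20.3577
  f17: (p8, p2, p9) → 24.9031
  f18: (p8, p18, p9) → 9.5670
  f19: (p0, p7, p5) → 17.3548
  f20: (p0, p18, p7) → 19.7160
  f21: (p0, p10, p5) → 36.1620
  f22: (p0, p18, p9) → 8.2207
  f23: (p0, p19, p9) → 78.6251
  f24: (p0, p19, p10) → 106.6982
Σ area = 1128.586

Euler: V−E+F = 14−36+24 = 2.

facets=24 area=1128.586


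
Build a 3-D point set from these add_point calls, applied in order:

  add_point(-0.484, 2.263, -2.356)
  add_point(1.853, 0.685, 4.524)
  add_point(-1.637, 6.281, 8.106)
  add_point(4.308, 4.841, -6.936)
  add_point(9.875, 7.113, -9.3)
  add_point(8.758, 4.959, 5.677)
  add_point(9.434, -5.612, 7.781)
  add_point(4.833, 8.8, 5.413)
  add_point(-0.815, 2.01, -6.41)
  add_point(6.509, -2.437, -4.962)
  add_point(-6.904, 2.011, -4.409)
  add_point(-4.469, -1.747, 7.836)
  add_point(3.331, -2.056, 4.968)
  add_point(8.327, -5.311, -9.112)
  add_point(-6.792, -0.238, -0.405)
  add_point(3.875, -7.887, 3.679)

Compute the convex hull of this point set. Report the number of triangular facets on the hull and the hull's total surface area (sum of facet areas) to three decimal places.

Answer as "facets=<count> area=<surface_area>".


facets=18 area=975.947

Points on the hull: [2, 4, 5, 6, 7, 8, 10, 11, 13, 14, 15] (11 of 16).

Facet areas (half cross-product norm):
  f1: (p7, p4, p10) → 121.6941
  f2: (p7, p2, p10) → 52.7067
  f3: (p8, p4, p10) → 16.4686
  f4: (p8, p13, p10) → 23.4748
  f5: (p8, p13, p4) → 64.8664
  f6: (p6, p11, p15) → 39.8622
  f7: (p6, p11, p2) → 61.3114
  f8: (p6, p13, p4) → 105.9743
  f9: (p6, p13, p15) → 48.9323
  f10: (p14, p11, p15) → 48.4431
  f11: (p14, p13, p10) → 40.2899
  f12: (p14, p13, p15) → 93.9668
  f13: (p14, p2, p10) → 25.4285
  f14: (p14, p11, p2) → 36.9875
  f15: (p5, p7, p2) → 19.0472
  f16: (p5, p6, p2) → 57.5369
  f17: (p5, p7, p4) → 41.5242
  f18: (p5, p6, p4) → 77.4320
Σ area = 975.947

Check V−E+F: 11 − 27 + 18 = 2.


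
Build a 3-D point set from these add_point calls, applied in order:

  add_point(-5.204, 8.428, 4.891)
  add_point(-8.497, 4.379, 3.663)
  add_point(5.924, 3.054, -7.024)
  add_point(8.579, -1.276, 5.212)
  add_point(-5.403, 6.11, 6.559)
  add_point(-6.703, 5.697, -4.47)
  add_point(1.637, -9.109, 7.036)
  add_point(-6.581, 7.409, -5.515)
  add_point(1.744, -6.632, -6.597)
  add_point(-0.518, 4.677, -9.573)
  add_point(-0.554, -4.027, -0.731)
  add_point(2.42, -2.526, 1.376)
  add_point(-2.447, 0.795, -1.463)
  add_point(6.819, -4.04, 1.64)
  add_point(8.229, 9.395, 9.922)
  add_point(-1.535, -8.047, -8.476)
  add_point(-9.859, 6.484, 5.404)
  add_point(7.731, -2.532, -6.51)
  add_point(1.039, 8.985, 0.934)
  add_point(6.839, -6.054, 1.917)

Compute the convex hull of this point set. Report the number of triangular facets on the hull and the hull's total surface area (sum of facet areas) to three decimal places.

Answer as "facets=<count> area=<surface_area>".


Extreme-point indices: [0, 2, 3, 4, 5, 6, 7, 8, 9, 14, 15, 16, 17, 18, 19] — 15 of 20 on the boundary.

Facet areas (half cross-product norm):
  f1: (p15, p6, p16) → 149.1964
  f2: (p14, p6, p3) → 50.2622
  f3: (p5, p15, p16) → 71.7454
  f4: (p4, p6, p16) → 33.8660
  f5: (p4, p14, p16) → 10.1934
  f6: (p4, p14, p6) → 118.5853
  f7: (p7, p15, p9) → 48.4220
  f8: (p7, p5, p15) → 12.0955
  f9: (p7, p5, p16) → 9.3389
  f10: (p19, p6, p3) → 23.7288
  f11: (p19, p15, p6) → 53.3552
  f12: (p19, p8, p15) → 11.0101
  f13: (p17, p8, p15) → 7.1135
  f14: (p17, p15, p9) → 58.5715
  f15: (p17, p2, p9) → 17.8452
  f16: (p17, p19, p8) → 31.9064
  f17: (p17, p19, p3) → 27.4032
  f18: (p17, p14, p3) → 59.9104
  f19: (p17, p2, p14) → 52.5521
  f20: (p18, p7, p9) → 38.5733
  f21: (p18, p2, p9) → 37.9560
  f22: (p18, p2, p14) → 60.6712
  f23: (p0, p7, p16) → 26.6940
  f24: (p0, p18, p7) → 35.6579
  f25: (p0, p14, p16) → 19.3095
  f26: (p0, p18, p14) → 42.4173
Σ area = 1108.381

Euler: V−E+F = 15−39+26 = 2.

facets=26 area=1108.381


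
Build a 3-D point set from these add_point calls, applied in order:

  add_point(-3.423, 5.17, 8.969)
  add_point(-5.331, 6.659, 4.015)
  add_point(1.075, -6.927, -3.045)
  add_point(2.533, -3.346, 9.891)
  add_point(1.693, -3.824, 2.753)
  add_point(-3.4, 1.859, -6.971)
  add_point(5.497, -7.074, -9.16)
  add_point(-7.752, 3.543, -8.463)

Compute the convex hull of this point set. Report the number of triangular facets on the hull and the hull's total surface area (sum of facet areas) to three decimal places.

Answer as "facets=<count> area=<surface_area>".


facets=10 area=573.344

Hull vertices (7/8): indices [0, 1, 2, 3, 5, 6, 7].

Triangle areas on the boundary:
  f1: (p2, p6, p7) → 55.4543
  f2: (p2, p3, p7) → 96.7859
  f3: (p2, p3, p6) → 35.4581
  f4: (p5, p6, p7) → 18.5761
  f5: (p5, p1, p7) → 29.7461
  f6: (p5, p1, p6) → 65.3305
  f7: (p0, p1, p7) → 18.6273
  f8: (p0, p3, p7) → 93.0316
  f9: (p0, p1, p6) → 59.1408
  f10: (p0, p3, p6) → 101.1931
Σ area = 573.344

Euler characteristic 7−15+10 = 2 ✓


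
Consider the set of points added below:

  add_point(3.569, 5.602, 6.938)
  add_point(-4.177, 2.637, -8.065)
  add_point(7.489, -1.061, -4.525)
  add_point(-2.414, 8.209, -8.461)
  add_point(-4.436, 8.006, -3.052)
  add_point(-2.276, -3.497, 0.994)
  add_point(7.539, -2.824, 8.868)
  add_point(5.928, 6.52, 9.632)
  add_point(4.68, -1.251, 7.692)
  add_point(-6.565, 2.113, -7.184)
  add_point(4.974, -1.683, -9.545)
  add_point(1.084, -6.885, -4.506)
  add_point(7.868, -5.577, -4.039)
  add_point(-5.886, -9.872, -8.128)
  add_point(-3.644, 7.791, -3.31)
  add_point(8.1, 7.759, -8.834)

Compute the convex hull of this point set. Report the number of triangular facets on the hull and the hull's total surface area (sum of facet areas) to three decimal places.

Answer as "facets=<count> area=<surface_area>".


12 of the 16 inputs are extreme points: [0, 3, 4, 5, 6, 7, 8, 9, 10, 12, 13, 15].

Area of each hull facet:
  f1: (p3, p13, p9) → 28.9691
  f2: (p5, p13, p9) → 57.0750
  f3: (p10, p3, p15) → 50.5504
  f4: (p10, p3, p13) → 84.7429
  f5: (p10, p12, p15) → 34.5976
  f6: (p10, p12, p13) → 50.0073
  f7: (p4, p7, p15) → 109.9165
  f8: (p4, p3, p15) → 28.1273
  f9: (p4, p3, p9) → 19.9807
  f10: (p4, p5, p9) → 40.2477
  f11: (p6, p7, p15) → 88.5800
  f12: (p6, p12, p15) → 92.7010
  f13: (p6, p12, p13) → 94.1917
  f14: (p6, p5, p13) → 48.1978
  f15: (p0, p5, p7) → 12.5028
  f16: (p0, p4, p7) → 10.2268
  f17: (p0, p4, p5) → 68.4309
  f18: (p8, p5, p7) → 35.0990
  f19: (p8, p6, p7) → 13.6924
  f20: (p8, p6, p5) → 12.2009
Σ area = 980.038

Euler: V−E+F = 12−30+20 = 2.

facets=20 area=980.038


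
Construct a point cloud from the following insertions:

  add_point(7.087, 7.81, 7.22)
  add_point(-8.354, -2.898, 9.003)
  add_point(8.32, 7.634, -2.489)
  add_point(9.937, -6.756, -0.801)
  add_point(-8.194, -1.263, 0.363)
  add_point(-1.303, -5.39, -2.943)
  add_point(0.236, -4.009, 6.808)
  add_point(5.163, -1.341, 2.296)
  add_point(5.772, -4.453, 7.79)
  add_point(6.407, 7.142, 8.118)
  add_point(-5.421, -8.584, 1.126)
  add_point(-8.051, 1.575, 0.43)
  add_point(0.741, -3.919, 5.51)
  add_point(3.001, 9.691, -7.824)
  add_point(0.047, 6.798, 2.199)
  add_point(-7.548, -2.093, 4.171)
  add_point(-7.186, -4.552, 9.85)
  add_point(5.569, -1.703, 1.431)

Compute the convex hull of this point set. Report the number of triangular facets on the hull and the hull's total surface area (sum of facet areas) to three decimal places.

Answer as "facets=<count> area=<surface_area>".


Points on the hull: [0, 1, 2, 3, 4, 5, 8, 9, 10, 11, 13, 14, 16] (13 of 18).

Area of each hull facet:
  f1: (p5, p13, p3) → 94.2407
  f2: (p5, p10, p3) → 34.2871
  f3: (p8, p0, p3) → 59.9668
  f4: (p8, p10, p3) → 66.3477
  f5: (p2, p13, p3) → 51.8004
  f6: (p2, p0, p3) → 71.1049
  f7: (p2, p0, p13) → 30.9411
  f8: (p14, p0, p13) → 45.2843
  f9: (p14, p11, p13) → 52.0339
  f10: (p14, p11, p1) → 47.0917
  f11: (p4, p5, p10) → 24.8878
  f12: (p4, p10, p1) → 33.3810
  f13: (p4, p11, p1) → 12.3312
  f14: (p4, p11, p13) → 19.3037
  f15: (p4, p5, p13) → 70.8595
  f16: (p9, p8, p0) → 6.5060
  f17: (p9, p14, p1) → 62.5926
  f18: (p9, p14, p0) → 5.6807
  f19: (p16, p10, p1) → 10.7024
  f20: (p16, p8, p10) → 60.8329
  f21: (p16, p9, p1) → 19.6150
  f22: (p16, p9, p8) → 76.0897
Σ area = 955.881

Euler characteristic 13−33+22 = 2 ✓

facets=22 area=955.881


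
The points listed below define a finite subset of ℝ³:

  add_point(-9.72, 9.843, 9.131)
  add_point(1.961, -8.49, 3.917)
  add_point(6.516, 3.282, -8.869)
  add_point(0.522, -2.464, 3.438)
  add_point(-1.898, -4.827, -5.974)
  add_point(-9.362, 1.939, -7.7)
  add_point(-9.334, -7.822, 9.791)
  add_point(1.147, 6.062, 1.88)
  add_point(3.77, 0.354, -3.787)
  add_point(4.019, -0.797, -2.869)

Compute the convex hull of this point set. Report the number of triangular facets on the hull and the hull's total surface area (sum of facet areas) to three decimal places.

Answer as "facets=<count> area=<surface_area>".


7 of the 10 inputs are extreme points: [0, 1, 2, 4, 5, 6, 7].

Per-facet area ½‖(b−a)×(c−a)‖:
  f1: (p1, p6, p0) → 112.5401
  f2: (p5, p2, p0) → 148.3916
  f3: (p5, p6, p0) → 151.3144
  f4: (p7, p2, p0) → 40.5676
  f5: (p7, p1, p0) → 97.0152
  f6: (p7, p1, p2) → 90.0194
  f7: (p4, p1, p6) → 71.3369
  f8: (p4, p5, p6) → 90.2959
  f9: (p4, p1, p2) → 66.3566
  f10: (p4, p5, p2) → 61.5067
Σ area = 929.344

Euler: V−E+F = 7−15+10 = 2.

facets=10 area=929.344


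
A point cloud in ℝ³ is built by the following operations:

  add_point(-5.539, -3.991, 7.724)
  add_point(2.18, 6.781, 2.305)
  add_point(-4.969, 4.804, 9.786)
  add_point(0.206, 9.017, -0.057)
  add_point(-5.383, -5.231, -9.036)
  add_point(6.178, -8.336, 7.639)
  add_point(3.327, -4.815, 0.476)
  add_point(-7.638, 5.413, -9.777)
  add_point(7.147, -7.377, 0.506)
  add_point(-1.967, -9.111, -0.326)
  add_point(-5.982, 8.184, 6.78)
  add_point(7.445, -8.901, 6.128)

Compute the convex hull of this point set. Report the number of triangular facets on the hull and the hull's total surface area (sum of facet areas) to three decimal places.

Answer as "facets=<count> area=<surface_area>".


facets=18 area=915.200

Extreme-point indices: [0, 1, 2, 3, 4, 5, 7, 8, 9, 10, 11] — 11 of 12 on the boundary.

Per-facet area ½‖(b−a)×(c−a)‖:
  f1: (p8, p3, p7) → 115.7740
  f2: (p8, p9, p11) → 27.0601
  f3: (p10, p3, p7) → 59.7191
  f4: (p1, p8, p11) → 43.5912
  f5: (p1, p8, p3) → 21.9132
  f6: (p1, p10, p3) → 17.3737
  f7: (p1, p10, p2) → 21.8162
  f8: (p0, p10, p7) → 102.6978
  f9: (p0, p10, p2) → 17.5614
  f10: (p4, p8, p7) → 81.6465
  f11: (p4, p8, p9) → 44.4383
  f12: (p4, p0, p7) → 91.6397
  f13: (p4, p0, p9) → 47.9544
  f14: (p5, p9, p11) → 11.6615
  f15: (p5, p0, p9) → 54.7956
  f16: (p5, p0, p2) → 54.2899
  f17: (p5, p1, p11) → 16.7163
  f18: (p5, p1, p2) → 84.5510
Σ area = 915.200

Check V−E+F: 11 − 27 + 18 = 2.


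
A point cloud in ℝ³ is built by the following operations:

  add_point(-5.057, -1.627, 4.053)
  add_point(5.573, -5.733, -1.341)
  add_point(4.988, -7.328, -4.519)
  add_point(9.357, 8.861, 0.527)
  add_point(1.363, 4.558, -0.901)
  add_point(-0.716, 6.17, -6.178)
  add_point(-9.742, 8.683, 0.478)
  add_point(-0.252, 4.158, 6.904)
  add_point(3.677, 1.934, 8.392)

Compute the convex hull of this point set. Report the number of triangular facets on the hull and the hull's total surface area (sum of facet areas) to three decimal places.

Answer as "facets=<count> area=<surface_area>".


facets=12 area=654.602

8 of the 9 inputs are extreme points: [0, 1, 2, 3, 5, 6, 7, 8].

Per-facet area ½‖(b−a)×(c−a)‖:
  f1: (p0, p2, p6) → 76.6841
  f2: (p5, p3, p6) → 68.4369
  f3: (p5, p2, p6) → 76.1525
  f4: (p5, p2, p3) → 89.9707
  f5: (p7, p3, p6) → 75.3565
  f6: (p7, p8, p3) → 28.2321
  f7: (p7, p0, p6) → 45.8153
  f8: (p7, p0, p8) → 18.4152
  f9: (p1, p2, p3) → 22.4130
  f10: (p1, p8, p3) → 72.7246
  f11: (p1, p0, p2) → 20.9693
  f12: (p1, p0, p8) → 59.4319
Σ area = 654.602

Euler: V−E+F = 8−18+12 = 2.


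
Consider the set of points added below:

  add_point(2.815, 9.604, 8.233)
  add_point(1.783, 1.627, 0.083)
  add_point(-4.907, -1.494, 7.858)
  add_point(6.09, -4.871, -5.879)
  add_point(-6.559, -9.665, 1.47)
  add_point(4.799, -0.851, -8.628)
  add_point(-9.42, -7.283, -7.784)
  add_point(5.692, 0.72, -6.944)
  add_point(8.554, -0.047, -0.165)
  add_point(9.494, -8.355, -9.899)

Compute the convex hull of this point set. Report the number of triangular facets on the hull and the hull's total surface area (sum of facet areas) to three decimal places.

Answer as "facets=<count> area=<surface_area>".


facets=12 area=862.412

Points on the hull: [0, 2, 4, 5, 6, 7, 8, 9] (8 of 10).

Area of each hull facet:
  f1: (p4, p9, p6) → 93.2429
  f2: (p5, p9, p6) → 69.1927
  f3: (p5, p0, p6) → 155.3127
  f4: (p2, p0, p6) → 104.4017
  f5: (p2, p4, p6) → 47.4476
  f6: (p7, p5, p9) → 9.9136
  f7: (p7, p5, p0) → 11.9631
  f8: (p8, p4, p9) → 112.6960
  f9: (p8, p2, p4) → 82.1914
  f10: (p8, p2, p0) → 88.9071
  f11: (p8, p7, p9) → 37.9869
  f12: (p8, p7, p0) → 49.1558
Σ area = 862.412

Check V−E+F: 8 − 18 + 12 = 2.


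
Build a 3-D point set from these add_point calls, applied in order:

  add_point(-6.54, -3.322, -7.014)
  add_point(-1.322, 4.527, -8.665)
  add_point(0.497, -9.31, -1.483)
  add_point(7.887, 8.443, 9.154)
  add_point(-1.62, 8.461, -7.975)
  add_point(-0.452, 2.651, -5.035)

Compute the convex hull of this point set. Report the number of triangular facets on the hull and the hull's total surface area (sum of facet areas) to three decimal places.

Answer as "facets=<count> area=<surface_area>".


Hull vertices (5/6): indices [0, 1, 2, 3, 4].

Per-facet area ½‖(b−a)×(c−a)‖:
  f1: (p2, p3, p0) → 118.3039
  f2: (p1, p2, p0) → 50.5993
  f3: (p1, p2, p3) → 153.8613
  f4: (p4, p3, p0) → 124.5220
  f5: (p4, p1, p0) → 12.9847
  f6: (p4, p1, p3) → 38.9773
Σ area = 499.249

Euler: V−E+F = 5−9+6 = 2.

facets=6 area=499.249


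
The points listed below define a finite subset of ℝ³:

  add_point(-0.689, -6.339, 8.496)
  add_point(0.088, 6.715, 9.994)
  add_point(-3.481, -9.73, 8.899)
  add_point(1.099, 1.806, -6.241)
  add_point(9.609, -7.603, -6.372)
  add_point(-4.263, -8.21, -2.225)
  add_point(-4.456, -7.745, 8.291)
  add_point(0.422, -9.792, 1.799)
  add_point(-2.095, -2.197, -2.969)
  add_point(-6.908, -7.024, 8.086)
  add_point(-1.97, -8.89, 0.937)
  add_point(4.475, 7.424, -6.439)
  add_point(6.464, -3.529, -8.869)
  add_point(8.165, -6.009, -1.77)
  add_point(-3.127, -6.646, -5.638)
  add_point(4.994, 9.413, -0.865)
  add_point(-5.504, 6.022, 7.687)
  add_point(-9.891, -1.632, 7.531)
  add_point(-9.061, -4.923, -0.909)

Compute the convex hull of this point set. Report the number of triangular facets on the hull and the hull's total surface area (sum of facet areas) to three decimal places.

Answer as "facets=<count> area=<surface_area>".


facets=28 area=1041.962

16 of the 19 inputs are extreme points: [0, 1, 2, 3, 4, 5, 7, 9, 11, 12, 13, 14, 15, 16, 17, 18].

Per-facet area ½‖(b−a)×(c−a)‖:
  f1: (p2, p1, p17) → 68.9721
  f2: (p16, p1, p17) → 22.2174
  f3: (p16, p1, p15) → 37.1337
  f4: (p13, p2, p4) → 28.2677
  f5: (p13, p15, p4) → 36.4253
  f6: (p13, p1, p15) → 95.9962
  f7: (p11, p15, p4) → 45.2202
  f8: (p11, p16, p15) → 37.4782
  f9: (p18, p16, p17) → 38.4703
  f10: (p18, p11, p16) → 119.5234
  f11: (p7, p2, p4) → 19.0520
  f12: (p0, p2, p1) → 17.8212
  f13: (p0, p13, p1) → 89.2227
  f14: (p0, p13, p2) → 25.8811
  f15: (p12, p14, p4) → 29.9223
  f16: (p12, p11, p4) → 23.6670
  f17: (p9, p2, p17) → 5.4054
  f18: (p9, p18, p17) → 27.0481
  f19: (p9, p18, p2) → 18.4357
  f20: (p5, p7, p2) → 25.3201
  f21: (p5, p18, p2) → 33.4258
  f22: (p5, p18, p14) → 11.4455
  f23: (p5, p14, p4) → 23.8664
  f24: (p5, p7, p4) → 39.6673
  f25: (p3, p12, p14) → 36.4614
  f26: (p3, p12, p11) → 25.6410
  f27: (p3, p18, p14) → 36.2275
  f28: (p3, p18, p11) → 23.7468
Σ area = 1041.962

Check V−E+F: 16 − 42 + 28 = 2.


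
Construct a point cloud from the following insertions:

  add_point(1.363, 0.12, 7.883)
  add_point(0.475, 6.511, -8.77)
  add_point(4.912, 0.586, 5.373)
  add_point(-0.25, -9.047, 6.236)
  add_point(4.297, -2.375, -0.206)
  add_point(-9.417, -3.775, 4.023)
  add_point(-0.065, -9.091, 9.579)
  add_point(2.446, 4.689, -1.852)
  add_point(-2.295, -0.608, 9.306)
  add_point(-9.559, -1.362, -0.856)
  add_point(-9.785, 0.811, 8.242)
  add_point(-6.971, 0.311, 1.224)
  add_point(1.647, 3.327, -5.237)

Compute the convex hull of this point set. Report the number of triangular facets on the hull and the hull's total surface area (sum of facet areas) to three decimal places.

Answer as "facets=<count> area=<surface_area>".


facets=18 area=619.503

Hull vertices (11/13): indices [0, 1, 2, 3, 4, 5, 6, 7, 8, 9, 10].

Triangle areas on the boundary:
  f1: (p9, p1, p10) → 64.1416
  f2: (p8, p6, p10) → 30.4945
  f3: (p7, p1, p10) → 54.5186
  f4: (p4, p6, p2) → 36.7867
  f5: (p4, p7, p2) → 23.1536
  f6: (p4, p7, p1) → 24.0144
  f7: (p5, p6, p10) → 37.7257
  f8: (p5, p9, p10) → 16.3222
  f9: (p0, p6, p2) → 19.5582
  f10: (p0, p8, p6) → 17.4976
  f11: (p0, p7, p2) → 18.0838
  f12: (p0, p8, p10) → 9.0353
  f13: (p0, p7, p10) → 60.0725
  f14: (p3, p9, p1) → 104.4291
  f15: (p3, p4, p1) → 45.7810
  f16: (p3, p4, p6) → 13.7449
  f17: (p3, p5, p6) → 17.4766
  f18: (p3, p5, p9) → 26.6672
Σ area = 619.503

Euler characteristic 11−27+18 = 2 ✓


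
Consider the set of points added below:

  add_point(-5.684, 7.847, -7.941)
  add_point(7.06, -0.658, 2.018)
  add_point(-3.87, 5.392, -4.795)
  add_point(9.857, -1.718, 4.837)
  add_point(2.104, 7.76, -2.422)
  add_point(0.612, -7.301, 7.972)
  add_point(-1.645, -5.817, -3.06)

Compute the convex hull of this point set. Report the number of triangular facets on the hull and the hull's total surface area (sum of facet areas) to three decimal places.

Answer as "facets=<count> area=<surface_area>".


Hull vertices (7/7): indices [0, 1, 2, 3, 4, 5, 6].

Facet areas (half cross-product norm):
  f1: (p6, p5, p0) → 74.7228
  f2: (p6, p1, p0) → 85.0956
  f3: (p6, p5, p3) → 62.9094
  f4: (p6, p1, p3) → 16.3059
  f5: (p4, p5, p3) → 80.0169
  f6: (p4, p1, p0) → 40.0518
  f7: (p4, p1, p3) → 13.2184
  f8: (p2, p5, p0) → 8.6655
  f9: (p2, p4, p0) → 13.6540
  f10: (p2, p4, p5) → 62.0935
Σ area = 456.734

Check V−E+F: 7 − 15 + 10 = 2.

facets=10 area=456.734


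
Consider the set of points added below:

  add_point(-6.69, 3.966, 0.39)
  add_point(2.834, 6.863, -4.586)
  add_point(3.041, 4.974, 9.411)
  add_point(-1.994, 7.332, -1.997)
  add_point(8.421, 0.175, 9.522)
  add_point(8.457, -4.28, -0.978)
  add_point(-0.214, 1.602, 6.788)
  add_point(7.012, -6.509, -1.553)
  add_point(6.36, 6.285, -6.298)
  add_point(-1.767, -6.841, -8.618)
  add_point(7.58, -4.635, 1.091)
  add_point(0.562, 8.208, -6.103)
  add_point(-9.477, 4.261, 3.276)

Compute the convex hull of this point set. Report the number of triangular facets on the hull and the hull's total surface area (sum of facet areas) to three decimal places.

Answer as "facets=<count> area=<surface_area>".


facets=18 area=788.061

Hull vertices (11/13): indices [2, 3, 4, 5, 6, 7, 8, 9, 10, 11, 12].

Per-facet area ½‖(b−a)×(c−a)‖:
  f1: (p9, p11, p12) → 106.2677
  f2: (p3, p11, p12) → 9.5262
  f3: (p3, p2, p12) → 59.4390
  f4: (p3, p2, p11) → 25.4574
  f5: (p8, p2, p11) → 48.2230
  f6: (p8, p9, p11) → 46.4882
  f7: (p6, p9, p12) → 87.4701
  f8: (p6, p2, p12) → 22.9717
  f9: (p4, p8, p5) → 68.3734
  f10: (p4, p8, p2) → 57.8675
  f11: (p4, p6, p2) → 19.3453
  f12: (p7, p6, p9) → 77.1957
  f13: (p7, p4, p6) → 57.3417
  f14: (p7, p8, p5) → 13.7953
  f15: (p7, p8, p9) → 74.9906
  f16: (p10, p4, p5) → 8.1604
  f17: (p10, p7, p5) → 3.0610
  f18: (p10, p7, p4) → 2.0866
Σ area = 788.061

Euler characteristic 11−27+18 = 2 ✓


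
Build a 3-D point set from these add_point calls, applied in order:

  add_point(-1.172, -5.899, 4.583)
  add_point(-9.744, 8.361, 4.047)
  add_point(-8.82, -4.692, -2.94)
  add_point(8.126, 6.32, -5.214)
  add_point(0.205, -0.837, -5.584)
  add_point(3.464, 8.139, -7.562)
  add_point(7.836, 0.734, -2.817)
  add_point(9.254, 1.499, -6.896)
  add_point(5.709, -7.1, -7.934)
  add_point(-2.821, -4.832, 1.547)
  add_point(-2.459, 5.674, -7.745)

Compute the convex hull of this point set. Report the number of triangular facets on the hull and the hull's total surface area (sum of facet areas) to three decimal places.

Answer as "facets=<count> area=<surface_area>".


facets=14 area=780.322

Hull vertices (9/11): indices [0, 1, 2, 3, 5, 6, 7, 8, 10].

Per-facet area ½‖(b−a)×(c−a)‖:
  f1: (p5, p8, p7) → 37.2472
  f2: (p5, p10, p8) → 47.9242
  f3: (p5, p3, p7) → 13.5456
  f4: (p5, p10, p1) → 41.9229
  f5: (p5, p3, p1) → 45.3996
  f6: (p2, p8, p0) → 74.7306
  f7: (p2, p10, p8) → 90.8161
  f8: (p2, p0, p1) → 78.6787
  f9: (p2, p10, p1) → 84.3228
  f10: (p6, p3, p7) → 11.2156
  f11: (p6, p8, p7) → 20.1887
  f12: (p6, p8, p0) → 62.1673
  f13: (p6, p0, p1) → 111.1281
  f14: (p6, p3, p1) → 61.0351
Σ area = 780.322

Euler: V−E+F = 9−21+14 = 2.


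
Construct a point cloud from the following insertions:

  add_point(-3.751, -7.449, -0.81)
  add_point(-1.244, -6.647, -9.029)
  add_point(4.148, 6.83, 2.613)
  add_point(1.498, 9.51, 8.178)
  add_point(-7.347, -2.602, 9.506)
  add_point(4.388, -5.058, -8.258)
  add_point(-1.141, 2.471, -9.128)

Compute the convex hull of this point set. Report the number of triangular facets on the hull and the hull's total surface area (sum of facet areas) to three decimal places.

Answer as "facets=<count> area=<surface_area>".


7 of the 7 inputs are extreme points: [0, 1, 2, 3, 4, 5, 6].

Facet areas (half cross-product norm):
  f1: (p6, p3, p4) → 135.4406
  f2: (p1, p6, p4) → 89.2218
  f3: (p1, p6, p5) → 25.8475
  f4: (p2, p5, p4) → 130.8961
  f5: (p2, p3, p4) → 50.5921
  f6: (p2, p6, p5) → 63.6846
  f7: (p2, p6, p3) → 33.0897
  f8: (p0, p5, p4) → 48.1418
  f9: (p0, p1, p4) → 25.2704
  f10: (p0, p1, p5) → 25.0638
Σ area = 627.248

Check V−E+F: 7 − 15 + 10 = 2.

facets=10 area=627.248


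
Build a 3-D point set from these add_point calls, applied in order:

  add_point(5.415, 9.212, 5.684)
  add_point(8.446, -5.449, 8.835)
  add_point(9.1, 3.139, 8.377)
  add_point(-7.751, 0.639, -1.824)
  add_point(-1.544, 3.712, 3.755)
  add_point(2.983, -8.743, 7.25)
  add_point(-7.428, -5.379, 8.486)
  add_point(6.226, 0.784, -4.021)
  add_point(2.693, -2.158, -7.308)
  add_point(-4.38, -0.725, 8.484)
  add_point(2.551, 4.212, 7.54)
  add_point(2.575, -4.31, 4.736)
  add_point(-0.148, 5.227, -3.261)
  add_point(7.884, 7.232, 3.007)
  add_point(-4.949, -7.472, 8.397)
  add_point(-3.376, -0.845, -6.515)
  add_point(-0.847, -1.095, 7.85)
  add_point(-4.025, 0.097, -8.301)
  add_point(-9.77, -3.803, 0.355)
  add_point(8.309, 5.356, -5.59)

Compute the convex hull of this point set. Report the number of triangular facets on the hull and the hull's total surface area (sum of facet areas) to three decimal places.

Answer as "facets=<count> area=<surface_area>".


16 of the 20 inputs are extreme points: [0, 1, 2, 3, 5, 6, 7, 8, 9, 10, 12, 13, 14, 17, 18, 19].

Per-facet area ½‖(b−a)×(c−a)‖:
  f1: (p8, p5, p18) → 101.5471
  f2: (p8, p17, p18) → 38.2606
  f3: (p14, p5, p18) → 37.2195
  f4: (p14, p6, p18) → 13.3243
  f5: (p1, p8, p5) → 52.5011
  f6: (p1, p14, p5) → 19.0507
  f7: (p1, p14, p6) → 16.5687
  f8: (p19, p12, p17) → 34.1533
  f9: (p19, p8, p17) → 32.2146
  f10: (p19, p0, p12) → 47.5591
  f11: (p19, p1, p2) → 59.7981
  f12: (p9, p1, p2) → 56.7034
  f13: (p9, p1, p6) → 37.0584
  f14: (p9, p6, p18) → 23.9416
  f15: (p13, p0, p2) → 14.1251
  f16: (p13, p19, p2) → 23.5113
  f17: (p13, p19, p0) → 11.8523
  f18: (p7, p1, p8) → 37.6454
  f19: (p7, p19, p8) → 12.6481
  f20: (p7, p19, p1) → 31.0313
  f21: (p10, p0, p2) → 19.3618
  f22: (p10, p9, p2) → 20.8263
  f23: (p10, p9, p0) → 11.6604
  f24: (p3, p9, p18) → 27.1123
  f25: (p3, p9, p0) → 77.6358
  f26: (p3, p0, p12) → 44.6831
  f27: (p3, p17, p18) → 17.5574
  f28: (p3, p12, p17) → 28.7508
Σ area = 948.302

Euler: V−E+F = 16−42+28 = 2.

facets=28 area=948.302


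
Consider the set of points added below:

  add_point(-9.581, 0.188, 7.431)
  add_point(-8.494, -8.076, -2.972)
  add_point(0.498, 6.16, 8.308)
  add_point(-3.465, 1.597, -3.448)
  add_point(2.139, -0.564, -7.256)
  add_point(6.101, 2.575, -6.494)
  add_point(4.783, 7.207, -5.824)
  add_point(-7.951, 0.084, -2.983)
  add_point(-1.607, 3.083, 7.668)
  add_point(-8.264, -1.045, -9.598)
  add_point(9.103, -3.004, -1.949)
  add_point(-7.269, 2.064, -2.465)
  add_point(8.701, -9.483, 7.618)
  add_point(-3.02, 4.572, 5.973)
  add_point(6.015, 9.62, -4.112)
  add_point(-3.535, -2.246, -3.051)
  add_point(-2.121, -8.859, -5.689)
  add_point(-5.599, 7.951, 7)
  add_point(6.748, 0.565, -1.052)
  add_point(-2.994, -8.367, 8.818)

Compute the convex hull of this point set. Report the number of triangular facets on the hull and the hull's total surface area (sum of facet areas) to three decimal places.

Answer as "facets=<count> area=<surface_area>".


Hull vertices (13/20): indices [0, 1, 2, 4, 5, 6, 9, 10, 12, 14, 16, 17, 19].

Triangle areas on the boundary:
  f1: (p1, p9, p0) → 64.1732
  f2: (p5, p14, p10) → 25.1842
  f3: (p16, p1, p9) → 32.9576
  f4: (p16, p5, p10) → 50.6661
  f5: (p19, p2, p0) → 63.4087
  f6: (p19, p1, p0) → 65.2570
  f7: (p19, p16, p1) → 45.3351
  f8: (p12, p14, p10) → 56.9027
  f9: (p12, p2, p14) → 123.9472
  f10: (p12, p19, p2) → 87.3646
  f11: (p12, p16, p10) → 76.2341
  f12: (p12, p19, p16) → 84.6996
  f13: (p17, p2, p14) → 45.1462
  f14: (p17, p9, p14) → 137.6217
  f15: (p17, p2, p0) → 27.9089
  f16: (p17, p9, p0) → 74.7782
  f17: (p6, p9, p14) → 14.0748
  f18: (p6, p5, p14) → 5.6642
  f19: (p6, p5, p9) → 36.7970
  f20: (p4, p5, p9) → 15.7808
  f21: (p4, p16, p9) → 45.2627
  f22: (p4, p16, p5) → 12.2033
Σ area = 1191.368

Euler characteristic 13−33+22 = 2 ✓

facets=22 area=1191.368


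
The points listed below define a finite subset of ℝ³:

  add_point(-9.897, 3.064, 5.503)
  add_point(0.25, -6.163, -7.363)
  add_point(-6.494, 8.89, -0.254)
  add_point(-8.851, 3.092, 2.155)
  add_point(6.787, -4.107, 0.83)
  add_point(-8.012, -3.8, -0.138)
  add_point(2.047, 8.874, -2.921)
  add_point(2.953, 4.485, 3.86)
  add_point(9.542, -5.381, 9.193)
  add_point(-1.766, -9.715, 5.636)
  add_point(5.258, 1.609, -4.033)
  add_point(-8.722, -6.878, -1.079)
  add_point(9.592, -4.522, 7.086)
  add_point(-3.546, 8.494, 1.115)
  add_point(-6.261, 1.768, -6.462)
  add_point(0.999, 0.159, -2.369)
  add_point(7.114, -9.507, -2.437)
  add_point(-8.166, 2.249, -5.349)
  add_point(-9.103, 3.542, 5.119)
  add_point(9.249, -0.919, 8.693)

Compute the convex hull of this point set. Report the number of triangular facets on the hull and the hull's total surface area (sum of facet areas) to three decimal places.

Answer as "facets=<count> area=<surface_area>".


facets=28 area=1025.468

Extreme-point indices: [0, 1, 2, 6, 7, 8, 9, 10, 11, 12, 13, 14, 16, 17, 18, 19] — 16 of 20 on the boundary.

Per-facet area ½‖(b−a)×(c−a)‖:
  f1: (p8, p9, p0) → 93.7800
  f2: (p11, p9, p0) → 60.2340
  f3: (p10, p6, p1) → 32.6677
  f4: (p19, p8, p0) → 42.7921
  f5: (p19, p8, p12) → 4.5037
  f6: (p19, p10, p12) → 26.4112
  f7: (p19, p10, p6) → 53.7670
  f8: (p16, p8, p9) → 66.4842
  f9: (p16, p11, p9) → 60.3704
  f10: (p16, p11, p1) → 47.8307
  f11: (p16, p8, p12) → 9.8116
  f12: (p16, p10, p12) → 60.1994
  f13: (p16, p10, p1) → 42.8917
  f14: (p17, p11, p0) → 51.9076
  f15: (p14, p11, p1) → 48.4094
  f16: (p14, p17, p11) → 11.3721
  f17: (p14, p6, p1) → 59.1232
  f18: (p18, p19, p0) → 7.8955
  f19: (p18, p13, p0) → 0.8246
  f20: (p18, p13, p19) → 74.3170
  f21: (p7, p19, p6) → 23.5751
  f22: (p7, p13, p6) → 25.3864
  f23: (p7, p13, p19) → 8.9137
  f24: (p2, p13, p6) → 9.9333
  f25: (p2, p14, p6) → 41.2390
  f26: (p2, p14, p17) → 9.2094
  f27: (p2, p17, p0) → 37.0976
  f28: (p2, p13, p0) → 14.5207
Σ area = 1025.468

Check V−E+F: 16 − 42 + 28 = 2.
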